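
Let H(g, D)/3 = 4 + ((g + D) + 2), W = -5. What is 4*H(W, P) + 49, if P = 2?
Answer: 85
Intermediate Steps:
H(g, D) = 18 + 3*D + 3*g (H(g, D) = 3*(4 + ((g + D) + 2)) = 3*(4 + ((D + g) + 2)) = 3*(4 + (2 + D + g)) = 3*(6 + D + g) = 18 + 3*D + 3*g)
4*H(W, P) + 49 = 4*(18 + 3*2 + 3*(-5)) + 49 = 4*(18 + 6 - 15) + 49 = 4*9 + 49 = 36 + 49 = 85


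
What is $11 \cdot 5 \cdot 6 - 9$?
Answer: $321$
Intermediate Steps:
$11 \cdot 5 \cdot 6 - 9 = 11 \cdot 30 - 9 = 330 - 9 = 321$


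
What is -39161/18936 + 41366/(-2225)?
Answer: -870439801/42132600 ≈ -20.660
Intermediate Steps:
-39161/18936 + 41366/(-2225) = -39161*1/18936 + 41366*(-1/2225) = -39161/18936 - 41366/2225 = -870439801/42132600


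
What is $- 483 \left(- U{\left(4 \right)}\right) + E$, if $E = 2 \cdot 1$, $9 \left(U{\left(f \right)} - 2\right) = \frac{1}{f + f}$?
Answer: $\frac{23393}{24} \approx 974.71$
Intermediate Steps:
$U{\left(f \right)} = 2 + \frac{1}{18 f}$ ($U{\left(f \right)} = 2 + \frac{1}{9 \left(f + f\right)} = 2 + \frac{1}{9 \cdot 2 f} = 2 + \frac{\frac{1}{2} \frac{1}{f}}{9} = 2 + \frac{1}{18 f}$)
$E = 2$
$- 483 \left(- U{\left(4 \right)}\right) + E = - 483 \left(- (2 + \frac{1}{18 \cdot 4})\right) + 2 = - 483 \left(- (2 + \frac{1}{18} \cdot \frac{1}{4})\right) + 2 = - 483 \left(- (2 + \frac{1}{72})\right) + 2 = - 483 \left(\left(-1\right) \frac{145}{72}\right) + 2 = \left(-483\right) \left(- \frac{145}{72}\right) + 2 = \frac{23345}{24} + 2 = \frac{23393}{24}$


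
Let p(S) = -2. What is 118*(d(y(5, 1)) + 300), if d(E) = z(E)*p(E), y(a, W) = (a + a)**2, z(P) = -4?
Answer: 36344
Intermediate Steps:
y(a, W) = 4*a**2 (y(a, W) = (2*a)**2 = 4*a**2)
d(E) = 8 (d(E) = -4*(-2) = 8)
118*(d(y(5, 1)) + 300) = 118*(8 + 300) = 118*308 = 36344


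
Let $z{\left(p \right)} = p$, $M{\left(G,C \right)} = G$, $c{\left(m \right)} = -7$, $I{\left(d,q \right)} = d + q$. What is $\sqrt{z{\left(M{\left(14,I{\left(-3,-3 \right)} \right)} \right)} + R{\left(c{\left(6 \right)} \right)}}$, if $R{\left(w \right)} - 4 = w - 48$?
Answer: $i \sqrt{37} \approx 6.0828 i$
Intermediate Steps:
$R{\left(w \right)} = -44 + w$ ($R{\left(w \right)} = 4 + \left(w - 48\right) = 4 + \left(-48 + w\right) = -44 + w$)
$\sqrt{z{\left(M{\left(14,I{\left(-3,-3 \right)} \right)} \right)} + R{\left(c{\left(6 \right)} \right)}} = \sqrt{14 - 51} = \sqrt{-37} = i \sqrt{37}$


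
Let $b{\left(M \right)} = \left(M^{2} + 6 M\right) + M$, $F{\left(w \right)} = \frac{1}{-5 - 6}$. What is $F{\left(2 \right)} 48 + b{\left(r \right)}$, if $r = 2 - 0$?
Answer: $\frac{150}{11} \approx 13.636$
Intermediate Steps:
$r = 2$ ($r = 2 + 0 = 2$)
$F{\left(w \right)} = - \frac{1}{11}$ ($F{\left(w \right)} = \frac{1}{-11} = - \frac{1}{11}$)
$b{\left(M \right)} = M^{2} + 7 M$
$F{\left(2 \right)} 48 + b{\left(r \right)} = \left(- \frac{1}{11}\right) 48 + 2 \left(7 + 2\right) = - \frac{48}{11} + 2 \cdot 9 = - \frac{48}{11} + 18 = \frac{150}{11}$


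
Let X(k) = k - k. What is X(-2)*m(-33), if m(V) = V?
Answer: 0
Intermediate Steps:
X(k) = 0
X(-2)*m(-33) = 0*(-33) = 0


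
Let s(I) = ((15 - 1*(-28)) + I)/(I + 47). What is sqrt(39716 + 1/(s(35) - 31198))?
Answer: sqrt(64977087240137317)/1279079 ≈ 199.29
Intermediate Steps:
s(I) = (43 + I)/(47 + I) (s(I) = ((15 + 28) + I)/(47 + I) = (43 + I)/(47 + I))
sqrt(39716 + 1/(s(35) - 31198)) = sqrt(39716 + 1/((43 + 35)/(47 + 35) - 31198)) = sqrt(39716 + 1/(78/82 - 31198)) = sqrt(39716 + 1/((1/82)*78 - 31198)) = sqrt(39716 + 1/(39/41 - 31198)) = sqrt(39716 + 1/(-1279079/41)) = sqrt(39716 - 41/1279079) = sqrt(50799901523/1279079) = sqrt(64977087240137317)/1279079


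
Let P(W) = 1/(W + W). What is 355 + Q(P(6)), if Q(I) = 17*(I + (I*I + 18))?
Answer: 95405/144 ≈ 662.54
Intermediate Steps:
P(W) = 1/(2*W)
Q(I) = 306 + 17*I + 17*I**2 (Q(I) = 17*(I + (I**2 + 18)) = 17*(I + (18 + I**2)) = 17*(18 + I + I**2) = 306 + 17*I + 17*I**2)
355 + Q(P(6)) = 355 + (306 + 17*((1/2)/6) + 17*((1/2)/6)**2) = 355 + (306 + 17*((1/2)*(1/6)) + 17*((1/2)*(1/6))**2) = 355 + (306 + 17*(1/12) + 17*(1/12)**2) = 355 + (306 + 17/12 + 17*(1/144)) = 355 + (306 + 17/12 + 17/144) = 355 + 44285/144 = 95405/144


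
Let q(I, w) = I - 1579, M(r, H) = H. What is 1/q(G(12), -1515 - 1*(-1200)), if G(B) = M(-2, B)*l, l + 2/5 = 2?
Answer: -5/7799 ≈ -0.00064111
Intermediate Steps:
l = 8/5 (l = -⅖ + 2 = 8/5 ≈ 1.6000)
G(B) = 8*B/5 (G(B) = B*(8/5) = 8*B/5)
q(I, w) = -1579 + I
1/q(G(12), -1515 - 1*(-1200)) = 1/(-1579 + (8/5)*12) = 1/(-1579 + 96/5) = 1/(-7799/5) = -5/7799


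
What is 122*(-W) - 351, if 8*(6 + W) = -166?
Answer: 5825/2 ≈ 2912.5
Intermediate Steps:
W = -107/4 (W = -6 + (1/8)*(-166) = -6 - 83/4 = -107/4 ≈ -26.750)
122*(-W) - 351 = 122*(-1*(-107/4)) - 351 = 122*(107/4) - 351 = 6527/2 - 351 = 5825/2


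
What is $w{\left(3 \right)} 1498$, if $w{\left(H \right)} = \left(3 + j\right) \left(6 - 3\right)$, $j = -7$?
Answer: $-17976$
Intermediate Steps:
$w{\left(H \right)} = -12$ ($w{\left(H \right)} = \left(3 - 7\right) \left(6 - 3\right) = \left(-4\right) 3 = -12$)
$w{\left(3 \right)} 1498 = \left(-12\right) 1498 = -17976$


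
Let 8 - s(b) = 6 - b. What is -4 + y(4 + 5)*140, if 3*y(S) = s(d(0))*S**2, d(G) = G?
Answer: 7556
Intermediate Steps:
s(b) = 2 + b (s(b) = 8 - (6 - b) = 8 + (-6 + b) = 2 + b)
y(S) = 2*S**2/3 (y(S) = ((2 + 0)*S**2)/3 = (2*S**2)/3 = 2*S**2/3)
-4 + y(4 + 5)*140 = -4 + (2*(4 + 5)**2/3)*140 = -4 + ((2/3)*9**2)*140 = -4 + ((2/3)*81)*140 = -4 + 54*140 = -4 + 7560 = 7556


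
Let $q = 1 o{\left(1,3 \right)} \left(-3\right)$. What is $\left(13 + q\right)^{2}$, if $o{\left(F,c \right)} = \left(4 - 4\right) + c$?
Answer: $16$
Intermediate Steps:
$o{\left(F,c \right)} = c$ ($o{\left(F,c \right)} = 0 + c = c$)
$q = -9$ ($q = 1 \cdot 3 \left(-3\right) = 3 \left(-3\right) = -9$)
$\left(13 + q\right)^{2} = \left(13 - 9\right)^{2} = 4^{2} = 16$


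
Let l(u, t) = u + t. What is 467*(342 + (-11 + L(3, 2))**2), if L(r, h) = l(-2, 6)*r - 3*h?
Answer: 171389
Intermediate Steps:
l(u, t) = t + u
L(r, h) = -3*h + 4*r (L(r, h) = (6 - 2)*r - 3*h = 4*r - 3*h = -3*h + 4*r)
467*(342 + (-11 + L(3, 2))**2) = 467*(342 + (-11 + (-3*2 + 4*3))**2) = 467*(342 + (-11 + (-6 + 12))**2) = 467*(342 + (-11 + 6)**2) = 467*(342 + (-5)**2) = 467*(342 + 25) = 467*367 = 171389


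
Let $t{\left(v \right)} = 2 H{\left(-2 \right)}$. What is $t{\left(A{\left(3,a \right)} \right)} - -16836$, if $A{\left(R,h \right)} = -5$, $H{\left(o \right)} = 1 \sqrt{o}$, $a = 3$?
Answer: $16836 + 2 i \sqrt{2} \approx 16836.0 + 2.8284 i$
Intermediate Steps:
$H{\left(o \right)} = \sqrt{o}$
$t{\left(v \right)} = 2 i \sqrt{2}$ ($t{\left(v \right)} = 2 \sqrt{-2} = 2 i \sqrt{2}$)
$t{\left(A{\left(3,a \right)} \right)} - -16836 = 2 i \sqrt{2} - -16836 = 2 i \sqrt{2} + 16836 = 16836 + 2 i \sqrt{2}$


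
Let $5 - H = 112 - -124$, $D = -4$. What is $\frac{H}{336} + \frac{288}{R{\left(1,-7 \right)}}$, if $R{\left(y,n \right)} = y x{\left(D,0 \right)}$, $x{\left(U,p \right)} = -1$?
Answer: $- \frac{4619}{16} \approx -288.69$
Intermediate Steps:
$R{\left(y,n \right)} = - y$ ($R{\left(y,n \right)} = y \left(-1\right) = - y$)
$H = -231$ ($H = 5 - \left(112 - -124\right) = 5 - \left(112 + 124\right) = 5 - 236 = -231$)
$\frac{H}{336} + \frac{288}{R{\left(1,-7 \right)}} = - \frac{231}{336} + \frac{288}{\left(-1\right) 1} = \left(-231\right) \frac{1}{336} + \frac{288}{-1} = - \frac{11}{16} + 288 \left(-1\right) = - \frac{11}{16} - 288 = - \frac{4619}{16}$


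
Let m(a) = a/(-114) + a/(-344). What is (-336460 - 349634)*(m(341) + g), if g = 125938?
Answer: -282363611171035/3268 ≈ -8.6403e+10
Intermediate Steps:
m(a) = -229*a/19608 (m(a) = a*(-1/114) + a*(-1/344) = -a/114 - a/344 = -229*a/19608)
(-336460 - 349634)*(m(341) + g) = (-336460 - 349634)*(-229/19608*341 + 125938) = -686094*(-78089/19608 + 125938) = -686094*2469314215/19608 = -282363611171035/3268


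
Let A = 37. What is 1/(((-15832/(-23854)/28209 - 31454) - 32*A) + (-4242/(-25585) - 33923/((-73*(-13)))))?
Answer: -1167004427726085/38130212791853781163 ≈ -3.0606e-5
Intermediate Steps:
1/(((-15832/(-23854)/28209 - 31454) - 32*A) + (-4242/(-25585) - 33923/((-73*(-13))))) = 1/(((-15832/(-23854)/28209 - 31454) - 32*37) + (-4242/(-25585) - 33923/((-73*(-13))))) = 1/(((-15832*(-1/23854)*(1/28209) - 31454) - 1184) + (-4242*(-1/25585) - 33923/949)) = 1/((((7916/11927)*(1/28209) - 31454) - 1184) + (606/3655 - 33923*1/949)) = 1/(((7916/336448743 - 31454) - 1184) + (606/3655 - 33923/949)) = 1/((-10582658754406/336448743 - 1184) - 123413471/3468595) = 1/(-10981014066118/336448743 - 123413471/3468595) = 1/(-38130212791853781163/1167004427726085) = -1167004427726085/38130212791853781163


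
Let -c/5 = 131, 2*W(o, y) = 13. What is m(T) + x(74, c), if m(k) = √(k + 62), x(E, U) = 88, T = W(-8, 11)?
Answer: 88 + √274/2 ≈ 96.276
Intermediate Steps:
W(o, y) = 13/2 (W(o, y) = (½)*13 = 13/2)
c = -655 (c = -5*131 = -655)
T = 13/2 ≈ 6.5000
m(k) = √(62 + k)
m(T) + x(74, c) = √(62 + 13/2) + 88 = √(137/2) + 88 = √274/2 + 88 = 88 + √274/2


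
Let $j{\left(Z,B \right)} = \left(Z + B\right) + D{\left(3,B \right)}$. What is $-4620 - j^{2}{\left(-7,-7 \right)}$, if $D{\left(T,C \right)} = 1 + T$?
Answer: $-4720$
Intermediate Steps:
$j{\left(Z,B \right)} = 4 + B + Z$ ($j{\left(Z,B \right)} = \left(Z + B\right) + \left(1 + 3\right) = \left(B + Z\right) + 4 = 4 + B + Z$)
$-4620 - j^{2}{\left(-7,-7 \right)} = -4620 - \left(4 - 7 - 7\right)^{2} = -4620 - \left(-10\right)^{2} = -4620 - 100 = -4720$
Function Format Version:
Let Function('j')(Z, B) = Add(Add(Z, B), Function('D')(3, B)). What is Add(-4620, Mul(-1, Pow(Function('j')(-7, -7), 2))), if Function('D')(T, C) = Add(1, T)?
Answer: -4720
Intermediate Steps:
Function('j')(Z, B) = Add(4, B, Z) (Function('j')(Z, B) = Add(Add(Z, B), Add(1, 3)) = Add(Add(B, Z), 4) = Add(4, B, Z))
Add(-4620, Mul(-1, Pow(Function('j')(-7, -7), 2))) = Add(-4620, Mul(-1, Pow(Add(4, -7, -7), 2))) = Add(-4620, Mul(-1, Pow(-10, 2))) = Add(-4620, Mul(-1, 100)) = Add(-4620, -100) = -4720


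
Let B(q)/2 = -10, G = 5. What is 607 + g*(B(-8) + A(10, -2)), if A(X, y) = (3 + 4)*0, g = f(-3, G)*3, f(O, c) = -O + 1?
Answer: 367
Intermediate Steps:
f(O, c) = 1 - O
B(q) = -20 (B(q) = 2*(-10) = -20)
g = 12 (g = (1 - 1*(-3))*3 = (1 + 3)*3 = 4*3 = 12)
A(X, y) = 0 (A(X, y) = 7*0 = 0)
607 + g*(B(-8) + A(10, -2)) = 607 + 12*(-20 + 0) = 607 + 12*(-20) = 607 - 240 = 367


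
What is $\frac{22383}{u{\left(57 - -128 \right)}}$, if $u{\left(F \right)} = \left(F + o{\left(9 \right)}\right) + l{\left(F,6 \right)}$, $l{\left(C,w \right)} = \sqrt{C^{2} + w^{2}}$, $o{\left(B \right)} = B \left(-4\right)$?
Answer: $- \frac{370563}{1340} + \frac{2487 \sqrt{34261}}{1340} \approx 66.995$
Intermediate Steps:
$o{\left(B \right)} = - 4 B$
$u{\left(F \right)} = -36 + F + \sqrt{36 + F^{2}}$ ($u{\left(F \right)} = \left(F - 36\right) + \sqrt{F^{2} + 6^{2}} = \left(F - 36\right) + \sqrt{F^{2} + 36} = \left(-36 + F\right) + \sqrt{36 + F^{2}} = -36 + F + \sqrt{36 + F^{2}}$)
$\frac{22383}{u{\left(57 - -128 \right)}} = \frac{22383}{-36 + \left(57 - -128\right) + \sqrt{36 + \left(57 - -128\right)^{2}}} = \frac{22383}{-36 + \left(57 + 128\right) + \sqrt{36 + \left(57 + 128\right)^{2}}} = \frac{22383}{-36 + 185 + \sqrt{36 + 185^{2}}} = \frac{22383}{-36 + 185 + \sqrt{36 + 34225}} = \frac{22383}{-36 + 185 + \sqrt{34261}} = \frac{22383}{149 + \sqrt{34261}}$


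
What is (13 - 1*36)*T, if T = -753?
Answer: 17319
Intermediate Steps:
(13 - 1*36)*T = (13 - 1*36)*(-753) = (13 - 36)*(-753) = -23*(-753) = 17319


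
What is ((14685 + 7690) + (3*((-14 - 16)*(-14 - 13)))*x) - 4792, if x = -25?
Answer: -43167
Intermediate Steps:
((14685 + 7690) + (3*((-14 - 16)*(-14 - 13)))*x) - 4792 = ((14685 + 7690) + (3*((-14 - 16)*(-14 - 13)))*(-25)) - 4792 = (22375 + (3*(-30*(-27)))*(-25)) - 4792 = (22375 + (3*810)*(-25)) - 4792 = (22375 + 2430*(-25)) - 4792 = (22375 - 60750) - 4792 = -38375 - 4792 = -43167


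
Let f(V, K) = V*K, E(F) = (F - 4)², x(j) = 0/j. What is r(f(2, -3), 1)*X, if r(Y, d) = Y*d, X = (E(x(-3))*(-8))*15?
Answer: 11520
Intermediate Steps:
x(j) = 0
E(F) = (-4 + F)²
X = -1920 (X = ((-4 + 0)²*(-8))*15 = ((-4)²*(-8))*15 = (16*(-8))*15 = -128*15 = -1920)
f(V, K) = K*V
r(f(2, -3), 1)*X = (-3*2*1)*(-1920) = -6*1*(-1920) = -6*(-1920) = 11520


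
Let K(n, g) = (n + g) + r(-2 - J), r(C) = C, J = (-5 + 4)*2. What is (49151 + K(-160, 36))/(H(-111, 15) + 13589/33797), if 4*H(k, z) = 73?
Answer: 6627862076/2521537 ≈ 2628.5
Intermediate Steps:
J = -2 (J = -1*2 = -2)
H(k, z) = 73/4 (H(k, z) = (¼)*73 = 73/4)
K(n, g) = g + n (K(n, g) = (n + g) + (-2 - 1*(-2)) = (g + n) + (-2 + 2) = (g + n) + 0 = g + n)
(49151 + K(-160, 36))/(H(-111, 15) + 13589/33797) = (49151 + (36 - 160))/(73/4 + 13589/33797) = (49151 - 124)/(73/4 + 13589*(1/33797)) = 49027/(73/4 + 13589/33797) = 49027/(2521537/135188) = 49027*(135188/2521537) = 6627862076/2521537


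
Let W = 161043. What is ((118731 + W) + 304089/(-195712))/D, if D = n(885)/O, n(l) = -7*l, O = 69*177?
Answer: -539726132133/978560 ≈ -5.5155e+5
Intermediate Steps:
O = 12213
D = -35/69 (D = -7*885/12213 = -6195*1/12213 = -35/69 ≈ -0.50725)
((118731 + W) + 304089/(-195712))/D = ((118731 + 161043) + 304089/(-195712))/(-35/69) = (279774 + 304089*(-1/195712))*(-69/35) = (279774 - 304089/195712)*(-69/35) = (54754824999/195712)*(-69/35) = -539726132133/978560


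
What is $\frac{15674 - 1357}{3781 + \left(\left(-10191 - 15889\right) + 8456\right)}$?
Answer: $- \frac{14317}{13843} \approx -1.0342$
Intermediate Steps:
$\frac{15674 - 1357}{3781 + \left(\left(-10191 - 15889\right) + 8456\right)} = \frac{14317}{3781 + \left(-26080 + 8456\right)} = \frac{14317}{3781 - 17624} = \frac{14317}{-13843} = 14317 \left(- \frac{1}{13843}\right) = - \frac{14317}{13843}$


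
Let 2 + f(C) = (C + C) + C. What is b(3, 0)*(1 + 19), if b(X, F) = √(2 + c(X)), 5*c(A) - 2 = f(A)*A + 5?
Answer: 4*√190 ≈ 55.136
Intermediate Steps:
f(C) = -2 + 3*C (f(C) = -2 + ((C + C) + C) = -2 + (2*C + C) = -2 + 3*C)
c(A) = 7/5 + A*(-2 + 3*A)/5 (c(A) = ⅖ + ((-2 + 3*A)*A + 5)/5 = ⅖ + (A*(-2 + 3*A) + 5)/5 = ⅖ + (5 + A*(-2 + 3*A))/5 = ⅖ + (1 + A*(-2 + 3*A)/5) = 7/5 + A*(-2 + 3*A)/5)
b(X, F) = √(17/5 + X*(-2 + 3*X)/5) (b(X, F) = √(2 + (7/5 + X*(-2 + 3*X)/5)) = √(17/5 + X*(-2 + 3*X)/5))
b(3, 0)*(1 + 19) = (√5*√(17 + 3*(-2 + 3*3))/5)*(1 + 19) = (√5*√(17 + 3*(-2 + 9))/5)*20 = (√5*√(17 + 3*7)/5)*20 = (√5*√(17 + 21)/5)*20 = (√5*√38/5)*20 = (√190/5)*20 = 4*√190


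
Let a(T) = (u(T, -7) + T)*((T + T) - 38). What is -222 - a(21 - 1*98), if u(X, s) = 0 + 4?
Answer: -14238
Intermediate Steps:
u(X, s) = 4
a(T) = (-38 + 2*T)*(4 + T) (a(T) = (4 + T)*((T + T) - 38) = (4 + T)*(2*T - 38) = (4 + T)*(-38 + 2*T) = (-38 + 2*T)*(4 + T))
-222 - a(21 - 1*98) = -222 - (-152 - 30*(21 - 1*98) + 2*(21 - 1*98)**2) = -222 - (-152 - 30*(21 - 98) + 2*(21 - 98)**2) = -222 - (-152 - 30*(-77) + 2*(-77)**2) = -222 - (-152 + 2310 + 2*5929) = -222 - (-152 + 2310 + 11858) = -222 - 1*14016 = -222 - 14016 = -14238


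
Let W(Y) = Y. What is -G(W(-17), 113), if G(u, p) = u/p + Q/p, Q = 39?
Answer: -22/113 ≈ -0.19469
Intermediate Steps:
G(u, p) = 39/p + u/p (G(u, p) = u/p + 39/p = 39/p + u/p)
-G(W(-17), 113) = -(39 - 17)/113 = -22/113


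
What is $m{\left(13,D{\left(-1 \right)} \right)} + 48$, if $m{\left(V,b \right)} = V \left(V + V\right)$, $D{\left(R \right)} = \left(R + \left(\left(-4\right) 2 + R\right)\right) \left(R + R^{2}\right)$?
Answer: $386$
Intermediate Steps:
$D{\left(R \right)} = \left(-8 + 2 R\right) \left(R + R^{2}\right)$ ($D{\left(R \right)} = \left(R + \left(-8 + R\right)\right) \left(R + R^{2}\right) = \left(-8 + 2 R\right) \left(R + R^{2}\right)$)
$m{\left(V,b \right)} = 2 V^{2}$ ($m{\left(V,b \right)} = V 2 V = 2 V^{2}$)
$m{\left(13,D{\left(-1 \right)} \right)} + 48 = 2 \cdot 13^{2} + 48 = 2 \cdot 169 + 48 = 338 + 48 = 386$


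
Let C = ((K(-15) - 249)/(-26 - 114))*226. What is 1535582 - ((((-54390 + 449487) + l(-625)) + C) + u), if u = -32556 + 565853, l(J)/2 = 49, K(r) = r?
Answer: 21233234/35 ≈ 6.0666e+5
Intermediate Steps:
l(J) = 98 (l(J) = 2*49 = 98)
u = 533297
C = 14916/35 (C = ((-15 - 249)/(-26 - 114))*226 = -264/(-140)*226 = -264*(-1/140)*226 = (66/35)*226 = 14916/35 ≈ 426.17)
1535582 - ((((-54390 + 449487) + l(-625)) + C) + u) = 1535582 - ((((-54390 + 449487) + 98) + 14916/35) + 533297) = 1535582 - (((395097 + 98) + 14916/35) + 533297) = 1535582 - ((395195 + 14916/35) + 533297) = 1535582 - (13846741/35 + 533297) = 1535582 - 1*32512136/35 = 1535582 - 32512136/35 = 21233234/35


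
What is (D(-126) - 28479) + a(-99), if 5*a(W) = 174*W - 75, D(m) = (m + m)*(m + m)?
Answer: 157824/5 ≈ 31565.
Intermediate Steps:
D(m) = 4*m² (D(m) = (2*m)*(2*m) = 4*m²)
a(W) = -15 + 174*W/5 (a(W) = (174*W - 75)/5 = (-75 + 174*W)/5 = -15 + 174*W/5)
(D(-126) - 28479) + a(-99) = (4*(-126)² - 28479) + (-15 + (174/5)*(-99)) = (4*15876 - 28479) + (-15 - 17226/5) = (63504 - 28479) - 17301/5 = 35025 - 17301/5 = 157824/5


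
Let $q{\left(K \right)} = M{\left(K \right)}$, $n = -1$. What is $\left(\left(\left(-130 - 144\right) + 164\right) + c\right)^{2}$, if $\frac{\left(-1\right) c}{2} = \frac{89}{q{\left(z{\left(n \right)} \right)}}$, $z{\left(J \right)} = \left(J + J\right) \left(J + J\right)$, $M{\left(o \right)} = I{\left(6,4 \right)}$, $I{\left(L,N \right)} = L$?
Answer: $\frac{175561}{9} \approx 19507.0$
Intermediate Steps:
$M{\left(o \right)} = 6$
$z{\left(J \right)} = 4 J^{2}$ ($z{\left(J \right)} = 2 J 2 J = 4 J^{2}$)
$q{\left(K \right)} = 6$
$c = - \frac{89}{3}$ ($c = - 2 \cdot \frac{89}{6} = - 2 \cdot 89 \cdot \frac{1}{6} = \left(-2\right) \frac{89}{6} = - \frac{89}{3} \approx -29.667$)
$\left(\left(\left(-130 - 144\right) + 164\right) + c\right)^{2} = \left(\left(\left(-130 - 144\right) + 164\right) - \frac{89}{3}\right)^{2} = \left(\left(-274 + 164\right) - \frac{89}{3}\right)^{2} = \left(-110 - \frac{89}{3}\right)^{2} = \left(- \frac{419}{3}\right)^{2} = \frac{175561}{9}$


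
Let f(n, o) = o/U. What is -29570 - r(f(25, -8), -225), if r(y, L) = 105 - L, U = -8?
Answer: -29900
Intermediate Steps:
f(n, o) = -o/8 (f(n, o) = o/(-8) = o*(-⅛) = -o/8)
-29570 - r(f(25, -8), -225) = -29570 - (105 - 1*(-225)) = -29570 - (105 + 225) = -29570 - 1*330 = -29570 - 330 = -29900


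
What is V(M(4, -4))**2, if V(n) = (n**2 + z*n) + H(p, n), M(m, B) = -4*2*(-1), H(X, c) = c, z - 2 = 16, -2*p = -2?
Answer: 46656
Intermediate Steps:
p = 1 (p = -1/2*(-2) = 1)
z = 18 (z = 2 + 16 = 18)
M(m, B) = 8 (M(m, B) = -8*(-1) = 8)
V(n) = n**2 + 19*n (V(n) = (n**2 + 18*n) + n = n**2 + 19*n)
V(M(4, -4))**2 = (8*(19 + 8))**2 = (8*27)**2 = 216**2 = 46656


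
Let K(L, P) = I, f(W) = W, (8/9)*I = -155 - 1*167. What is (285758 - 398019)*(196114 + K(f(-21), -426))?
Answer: -87901148827/4 ≈ -2.1975e+10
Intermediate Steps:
I = -1449/4 (I = 9*(-155 - 1*167)/8 = 9*(-155 - 167)/8 = (9/8)*(-322) = -1449/4 ≈ -362.25)
K(L, P) = -1449/4
(285758 - 398019)*(196114 + K(f(-21), -426)) = (285758 - 398019)*(196114 - 1449/4) = -112261*783007/4 = -87901148827/4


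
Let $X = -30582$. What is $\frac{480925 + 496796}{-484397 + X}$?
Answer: $- \frac{977721}{514979} \approx -1.8986$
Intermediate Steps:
$\frac{480925 + 496796}{-484397 + X} = \frac{480925 + 496796}{-484397 - 30582} = \frac{977721}{-514979} = 977721 \left(- \frac{1}{514979}\right) = - \frac{977721}{514979}$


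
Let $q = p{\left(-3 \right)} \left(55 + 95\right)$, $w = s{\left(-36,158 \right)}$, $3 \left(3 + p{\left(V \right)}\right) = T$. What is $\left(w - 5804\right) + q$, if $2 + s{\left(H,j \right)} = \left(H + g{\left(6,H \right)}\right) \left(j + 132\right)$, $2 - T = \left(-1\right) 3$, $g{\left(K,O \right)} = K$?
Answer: $-14706$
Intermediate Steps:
$T = 5$ ($T = 2 - \left(-1\right) 3 = 2 - -3 = 2 + 3 = 5$)
$s{\left(H,j \right)} = -2 + \left(6 + H\right) \left(132 + j\right)$ ($s{\left(H,j \right)} = -2 + \left(H + 6\right) \left(j + 132\right) = -2 + \left(6 + H\right) \left(132 + j\right)$)
$p{\left(V \right)} = - \frac{4}{3}$ ($p{\left(V \right)} = -3 + \frac{1}{3} \cdot 5 = -3 + \frac{5}{3} = - \frac{4}{3}$)
$w = -8702$ ($w = 790 + 6 \cdot 158 + 132 \left(-36\right) - 5688 = 790 + 948 - 4752 - 5688 = -8702$)
$q = -200$ ($q = - \frac{4 \left(55 + 95\right)}{3} = \left(- \frac{4}{3}\right) 150 = -200$)
$\left(w - 5804\right) + q = \left(-8702 - 5804\right) - 200 = -14506 - 200 = -14706$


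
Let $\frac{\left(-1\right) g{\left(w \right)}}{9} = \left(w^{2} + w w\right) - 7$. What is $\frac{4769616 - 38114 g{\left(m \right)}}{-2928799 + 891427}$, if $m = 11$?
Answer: $- \frac{14230121}{339562} \approx -41.907$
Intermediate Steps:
$g{\left(w \right)} = 63 - 18 w^{2}$ ($g{\left(w \right)} = - 9 \left(\left(w^{2} + w w\right) - 7\right) = - 9 \left(\left(w^{2} + w^{2}\right) - 7\right) = - 9 \left(2 w^{2} - 7\right) = - 9 \left(-7 + 2 w^{2}\right) = 63 - 18 w^{2}$)
$\frac{4769616 - 38114 g{\left(m \right)}}{-2928799 + 891427} = \frac{4769616 - 38114 \left(63 - 18 \cdot 11^{2}\right)}{-2928799 + 891427} = \frac{4769616 - 38114 \left(63 - 2178\right)}{-2037372} = \left(4769616 - 38114 \left(63 - 2178\right)\right) \left(- \frac{1}{2037372}\right) = \left(4769616 - -80611110\right) \left(- \frac{1}{2037372}\right) = \left(4769616 + 80611110\right) \left(- \frac{1}{2037372}\right) = 85380726 \left(- \frac{1}{2037372}\right) = - \frac{14230121}{339562}$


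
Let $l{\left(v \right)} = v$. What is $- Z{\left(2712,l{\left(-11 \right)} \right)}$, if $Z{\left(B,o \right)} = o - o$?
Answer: $0$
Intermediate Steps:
$Z{\left(B,o \right)} = 0$
$- Z{\left(2712,l{\left(-11 \right)} \right)} = \left(-1\right) 0 = 0$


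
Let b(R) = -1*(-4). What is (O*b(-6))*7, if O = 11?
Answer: 308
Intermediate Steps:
b(R) = 4
(O*b(-6))*7 = (11*4)*7 = 44*7 = 308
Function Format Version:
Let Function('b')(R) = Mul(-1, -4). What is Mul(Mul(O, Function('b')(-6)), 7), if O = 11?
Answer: 308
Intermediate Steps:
Function('b')(R) = 4
Mul(Mul(O, Function('b')(-6)), 7) = Mul(Mul(11, 4), 7) = Mul(44, 7) = 308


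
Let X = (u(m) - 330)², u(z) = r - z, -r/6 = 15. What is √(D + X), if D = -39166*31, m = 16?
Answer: 5*I*√40962 ≈ 1012.0*I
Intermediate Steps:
r = -90 (r = -6*15 = -90)
u(z) = -90 - z
D = -1214146
X = 190096 (X = ((-90 - 1*16) - 330)² = ((-90 - 16) - 330)² = (-106 - 330)² = (-436)² = 190096)
√(D + X) = √(-1214146 + 190096) = √(-1024050) = 5*I*√40962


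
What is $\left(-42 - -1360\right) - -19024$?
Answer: $20342$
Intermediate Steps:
$\left(-42 - -1360\right) - -19024 = \left(-42 + 1360\right) + 19024 = 1318 + 19024 = 20342$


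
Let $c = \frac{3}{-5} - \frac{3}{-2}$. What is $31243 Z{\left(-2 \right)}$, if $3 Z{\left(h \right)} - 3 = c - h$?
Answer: $\frac{1843337}{30} \approx 61445.0$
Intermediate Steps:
$c = \frac{9}{10}$ ($c = 3 \left(- \frac{1}{5}\right) - - \frac{3}{2} = - \frac{3}{5} + \frac{3}{2} = \frac{9}{10} \approx 0.9$)
$Z{\left(h \right)} = \frac{13}{10} - \frac{h}{3}$ ($Z{\left(h \right)} = 1 + \frac{\frac{9}{10} - h}{3} = 1 - \left(- \frac{3}{10} + \frac{h}{3}\right) = \frac{13}{10} - \frac{h}{3}$)
$31243 Z{\left(-2 \right)} = 31243 \left(\frac{13}{10} - - \frac{2}{3}\right) = 31243 \left(\frac{13}{10} + \frac{2}{3}\right) = 31243 \cdot \frac{59}{30} = \frac{1843337}{30}$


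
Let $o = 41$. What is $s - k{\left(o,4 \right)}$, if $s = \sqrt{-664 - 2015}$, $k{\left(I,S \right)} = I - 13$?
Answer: $-28 + i \sqrt{2679} \approx -28.0 + 51.759 i$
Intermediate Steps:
$k{\left(I,S \right)} = -13 + I$
$s = i \sqrt{2679}$ ($s = \sqrt{-2679} = i \sqrt{2679} \approx 51.759 i$)
$s - k{\left(o,4 \right)} = i \sqrt{2679} - \left(-13 + 41\right) = i \sqrt{2679} - 28 = -28 + i \sqrt{2679}$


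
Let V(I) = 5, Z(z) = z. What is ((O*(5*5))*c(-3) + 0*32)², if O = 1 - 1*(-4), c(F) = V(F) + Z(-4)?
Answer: 15625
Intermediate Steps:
c(F) = 1 (c(F) = 5 - 4 = 1)
O = 5 (O = 1 + 4 = 5)
((O*(5*5))*c(-3) + 0*32)² = ((5*(5*5))*1 + 0*32)² = ((5*25)*1 + 0)² = (125*1 + 0)² = (125 + 0)² = 125² = 15625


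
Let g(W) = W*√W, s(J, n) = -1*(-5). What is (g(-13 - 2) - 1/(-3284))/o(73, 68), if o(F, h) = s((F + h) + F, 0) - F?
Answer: -1/223312 + 15*I*√15/68 ≈ -4.478e-6 + 0.85433*I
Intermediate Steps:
s(J, n) = 5
o(F, h) = 5 - F
g(W) = W^(3/2)
(g(-13 - 2) - 1/(-3284))/o(73, 68) = ((-13 - 2)^(3/2) - 1/(-3284))/(5 - 1*73) = ((-15)^(3/2) - 1*(-1/3284))/(5 - 73) = (-15*I*√15 + 1/3284)/(-68) = (1/3284 - 15*I*√15)*(-1/68) = -1/223312 + 15*I*√15/68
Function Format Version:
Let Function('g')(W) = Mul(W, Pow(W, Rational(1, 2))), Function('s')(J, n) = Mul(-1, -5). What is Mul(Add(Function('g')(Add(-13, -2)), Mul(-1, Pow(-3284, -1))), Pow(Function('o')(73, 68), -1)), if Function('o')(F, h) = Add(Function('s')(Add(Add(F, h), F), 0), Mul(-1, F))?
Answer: Add(Rational(-1, 223312), Mul(Rational(15, 68), I, Pow(15, Rational(1, 2)))) ≈ Add(-4.4780e-6, Mul(0.85433, I))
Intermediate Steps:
Function('s')(J, n) = 5
Function('o')(F, h) = Add(5, Mul(-1, F))
Function('g')(W) = Pow(W, Rational(3, 2))
Mul(Add(Function('g')(Add(-13, -2)), Mul(-1, Pow(-3284, -1))), Pow(Function('o')(73, 68), -1)) = Mul(Add(Pow(Add(-13, -2), Rational(3, 2)), Mul(-1, Pow(-3284, -1))), Pow(Add(5, Mul(-1, 73)), -1)) = Mul(Add(Pow(-15, Rational(3, 2)), Mul(-1, Rational(-1, 3284))), Pow(Add(5, -73), -1)) = Mul(Add(Mul(-15, I, Pow(15, Rational(1, 2))), Rational(1, 3284)), Pow(-68, -1)) = Mul(Add(Rational(1, 3284), Mul(-15, I, Pow(15, Rational(1, 2)))), Rational(-1, 68)) = Add(Rational(-1, 223312), Mul(Rational(15, 68), I, Pow(15, Rational(1, 2))))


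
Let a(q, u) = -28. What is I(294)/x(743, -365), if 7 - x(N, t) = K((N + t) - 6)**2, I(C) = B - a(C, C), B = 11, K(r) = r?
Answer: -39/138377 ≈ -0.00028184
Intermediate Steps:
I(C) = 39 (I(C) = 11 - 1*(-28) = 11 + 28 = 39)
x(N, t) = 7 - (-6 + N + t)**2 (x(N, t) = 7 - ((N + t) - 6)**2 = 7 - (-6 + N + t)**2)
I(294)/x(743, -365) = 39/(7 - (-6 + 743 - 365)**2) = 39/(7 - 1*372**2) = 39/(7 - 1*138384) = 39/(7 - 138384) = 39/(-138377) = 39*(-1/138377) = -39/138377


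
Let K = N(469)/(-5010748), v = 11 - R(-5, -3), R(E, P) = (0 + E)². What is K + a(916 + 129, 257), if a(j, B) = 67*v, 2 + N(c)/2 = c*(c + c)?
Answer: -1175240366/1252687 ≈ -938.18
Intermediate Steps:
N(c) = -4 + 4*c² (N(c) = -4 + 2*(c*(c + c)) = -4 + 2*(c*(2*c)) = -4 + 2*(2*c²) = -4 + 4*c²)
R(E, P) = E²
v = -14 (v = 11 - 1*(-5)² = 11 - 1*25 = 11 - 25 = -14)
K = -219960/1252687 (K = (-4 + 4*469²)/(-5010748) = (-4 + 4*219961)*(-1/5010748) = (-4 + 879844)*(-1/5010748) = 879840*(-1/5010748) = -219960/1252687 ≈ -0.17559)
a(j, B) = -938 (a(j, B) = 67*(-14) = -938)
K + a(916 + 129, 257) = -219960/1252687 - 938 = -1175240366/1252687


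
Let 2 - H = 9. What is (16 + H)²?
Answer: 81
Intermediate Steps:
H = -7 (H = 2 - 1*9 = 2 - 9 = -7)
(16 + H)² = (16 - 7)² = 9² = 81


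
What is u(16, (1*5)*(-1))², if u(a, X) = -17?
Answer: 289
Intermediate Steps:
u(16, (1*5)*(-1))² = (-17)² = 289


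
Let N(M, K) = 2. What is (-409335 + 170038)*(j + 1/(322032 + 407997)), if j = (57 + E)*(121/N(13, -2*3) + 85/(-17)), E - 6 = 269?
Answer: -3218907030608435/730029 ≈ -4.4093e+9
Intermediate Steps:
E = 275 (E = 6 + 269 = 275)
j = 18426 (j = (57 + 275)*(121/2 + 85/(-17)) = 332*(121*(1/2) + 85*(-1/17)) = 332*(121/2 - 5) = 332*(111/2) = 18426)
(-409335 + 170038)*(j + 1/(322032 + 407997)) = (-409335 + 170038)*(18426 + 1/(322032 + 407997)) = -239297*(18426 + 1/730029) = -239297*13451514355/730029 = -3218907030608435/730029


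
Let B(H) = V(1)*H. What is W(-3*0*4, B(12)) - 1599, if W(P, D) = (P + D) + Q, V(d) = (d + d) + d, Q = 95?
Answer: -1468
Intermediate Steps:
V(d) = 3*d (V(d) = 2*d + d = 3*d)
B(H) = 3*H (B(H) = (3*1)*H = 3*H)
W(P, D) = 95 + D + P (W(P, D) = (P + D) + 95 = (D + P) + 95 = 95 + D + P)
W(-3*0*4, B(12)) - 1599 = (95 + 3*12 - 3*0*4) - 1599 = (95 + 36 + 0*4) - 1599 = (95 + 36 + 0) - 1599 = 131 - 1599 = -1468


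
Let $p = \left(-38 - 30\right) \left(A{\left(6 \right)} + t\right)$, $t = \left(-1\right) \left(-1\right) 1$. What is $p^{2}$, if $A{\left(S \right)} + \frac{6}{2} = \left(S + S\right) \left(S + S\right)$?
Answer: $93238336$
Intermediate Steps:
$A{\left(S \right)} = -3 + 4 S^{2}$ ($A{\left(S \right)} = -3 + \left(S + S\right) \left(S + S\right) = -3 + 2 S 2 S = -3 + 4 S^{2}$)
$t = 1$ ($t = 1 \cdot 1 = 1$)
$p = -9656$ ($p = \left(-38 - 30\right) \left(\left(-3 + 4 \cdot 6^{2}\right) + 1\right) = - 68 \left(\left(-3 + 4 \cdot 36\right) + 1\right) = - 68 \left(\left(-3 + 144\right) + 1\right) = - 68 \left(141 + 1\right) = \left(-68\right) 142 = -9656$)
$p^{2} = \left(-9656\right)^{2} = 93238336$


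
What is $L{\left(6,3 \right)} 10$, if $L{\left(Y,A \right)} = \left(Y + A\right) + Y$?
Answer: $150$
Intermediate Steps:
$L{\left(Y,A \right)} = A + 2 Y$ ($L{\left(Y,A \right)} = \left(A + Y\right) + Y = A + 2 Y$)
$L{\left(6,3 \right)} 10 = \left(3 + 2 \cdot 6\right) 10 = \left(3 + 12\right) 10 = 15 \cdot 10 = 150$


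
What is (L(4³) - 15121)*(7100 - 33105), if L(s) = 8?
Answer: 393013565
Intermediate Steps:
(L(4³) - 15121)*(7100 - 33105) = (8 - 15121)*(7100 - 33105) = -15113*(-26005) = 393013565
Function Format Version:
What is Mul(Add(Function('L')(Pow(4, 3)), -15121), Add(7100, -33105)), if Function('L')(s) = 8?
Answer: 393013565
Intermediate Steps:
Mul(Add(Function('L')(Pow(4, 3)), -15121), Add(7100, -33105)) = Mul(Add(8, -15121), Add(7100, -33105)) = Mul(-15113, -26005) = 393013565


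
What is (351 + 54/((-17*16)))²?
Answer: 2276148681/18496 ≈ 1.2306e+5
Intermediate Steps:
(351 + 54/((-17*16)))² = (351 + 54/(-272))² = (351 + 54*(-1/272))² = (351 - 27/136)² = (47709/136)² = 2276148681/18496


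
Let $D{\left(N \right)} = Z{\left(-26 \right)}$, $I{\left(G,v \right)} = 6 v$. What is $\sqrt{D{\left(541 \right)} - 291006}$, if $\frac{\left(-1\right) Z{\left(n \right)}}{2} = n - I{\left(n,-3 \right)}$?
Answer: $i \sqrt{290990} \approx 539.43 i$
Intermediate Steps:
$Z{\left(n \right)} = -36 - 2 n$ ($Z{\left(n \right)} = - 2 \left(n - 6 \left(-3\right)\right) = - 2 \left(n - -18\right) = - 2 \left(n + 18\right) = - 2 \left(18 + n\right) = -36 - 2 n$)
$D{\left(N \right)} = 16$ ($D{\left(N \right)} = -36 - -52 = -36 + 52 = 16$)
$\sqrt{D{\left(541 \right)} - 291006} = \sqrt{16 - 291006} = \sqrt{-290990} = i \sqrt{290990}$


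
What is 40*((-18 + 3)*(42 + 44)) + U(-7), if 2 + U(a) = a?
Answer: -51609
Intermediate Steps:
U(a) = -2 + a
40*((-18 + 3)*(42 + 44)) + U(-7) = 40*((-18 + 3)*(42 + 44)) + (-2 - 7) = 40*(-15*86) - 9 = 40*(-1290) - 9 = -51600 - 9 = -51609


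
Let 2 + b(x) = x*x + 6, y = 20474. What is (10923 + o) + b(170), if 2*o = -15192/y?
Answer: 407705201/10237 ≈ 39827.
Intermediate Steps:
o = -3798/10237 (o = (-15192/20474)/2 = (-15192*1/20474)/2 = (½)*(-7596/10237) = -3798/10237 ≈ -0.37101)
b(x) = 4 + x² (b(x) = -2 + (x*x + 6) = -2 + (x² + 6) = -2 + (6 + x²) = 4 + x²)
(10923 + o) + b(170) = (10923 - 3798/10237) + (4 + 170²) = 111814953/10237 + (4 + 28900) = 111814953/10237 + 28904 = 407705201/10237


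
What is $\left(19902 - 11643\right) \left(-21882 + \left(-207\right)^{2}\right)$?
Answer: $173166453$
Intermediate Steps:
$\left(19902 - 11643\right) \left(-21882 + \left(-207\right)^{2}\right) = 8259 \left(-21882 + 42849\right) = 8259 \cdot 20967 = 173166453$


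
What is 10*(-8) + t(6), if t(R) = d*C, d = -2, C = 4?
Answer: -88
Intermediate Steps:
t(R) = -8 (t(R) = -2*4 = -8)
10*(-8) + t(6) = 10*(-8) - 8 = -80 - 8 = -88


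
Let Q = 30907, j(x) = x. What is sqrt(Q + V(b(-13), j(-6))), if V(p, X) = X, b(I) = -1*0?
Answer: sqrt(30901) ≈ 175.79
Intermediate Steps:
b(I) = 0
sqrt(Q + V(b(-13), j(-6))) = sqrt(30907 - 6) = sqrt(30901)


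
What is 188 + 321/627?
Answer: 39399/209 ≈ 188.51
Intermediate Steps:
188 + 321/627 = 188 + (1/627)*321 = 188 + 107/209 = 39399/209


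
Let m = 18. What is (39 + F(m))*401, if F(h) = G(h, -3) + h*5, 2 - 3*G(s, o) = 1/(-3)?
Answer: 468368/9 ≈ 52041.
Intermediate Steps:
G(s, o) = 7/9 (G(s, o) = ⅔ - ⅓/(-3) = ⅔ - ⅓*(-⅓) = ⅔ + ⅑ = 7/9)
F(h) = 7/9 + 5*h (F(h) = 7/9 + h*5 = 7/9 + 5*h)
(39 + F(m))*401 = (39 + (7/9 + 5*18))*401 = (39 + (7/9 + 90))*401 = (39 + 817/9)*401 = (1168/9)*401 = 468368/9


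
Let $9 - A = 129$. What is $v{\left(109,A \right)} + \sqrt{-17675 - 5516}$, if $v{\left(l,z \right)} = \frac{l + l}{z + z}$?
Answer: $- \frac{109}{120} + i \sqrt{23191} \approx -0.90833 + 152.29 i$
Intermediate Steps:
$A = -120$ ($A = 9 - 129 = -120$)
$v{\left(l,z \right)} = \frac{l}{z}$ ($v{\left(l,z \right)} = \frac{2 l}{2 z} = 2 l \frac{1}{2 z} = \frac{l}{z}$)
$v{\left(109,A \right)} + \sqrt{-17675 - 5516} = \frac{109}{-120} + \sqrt{-17675 - 5516} = 109 \left(- \frac{1}{120}\right) + \sqrt{-17675 - 5516} = - \frac{109}{120} + \sqrt{-23191} = - \frac{109}{120} + i \sqrt{23191}$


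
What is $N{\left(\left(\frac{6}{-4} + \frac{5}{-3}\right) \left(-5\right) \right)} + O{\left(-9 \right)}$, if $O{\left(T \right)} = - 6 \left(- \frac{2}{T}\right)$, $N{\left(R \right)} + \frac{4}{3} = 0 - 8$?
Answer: $- \frac{32}{3} \approx -10.667$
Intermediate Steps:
$N{\left(R \right)} = - \frac{28}{3}$ ($N{\left(R \right)} = - \frac{4}{3} + \left(0 - 8\right) = - \frac{4}{3} - 8 = - \frac{28}{3}$)
$O{\left(T \right)} = \frac{12}{T}$
$N{\left(\left(\frac{6}{-4} + \frac{5}{-3}\right) \left(-5\right) \right)} + O{\left(-9 \right)} = - \frac{28}{3} + \frac{12}{-9} = - \frac{28}{3} + 12 \left(- \frac{1}{9}\right) = - \frac{28}{3} - \frac{4}{3} = - \frac{32}{3}$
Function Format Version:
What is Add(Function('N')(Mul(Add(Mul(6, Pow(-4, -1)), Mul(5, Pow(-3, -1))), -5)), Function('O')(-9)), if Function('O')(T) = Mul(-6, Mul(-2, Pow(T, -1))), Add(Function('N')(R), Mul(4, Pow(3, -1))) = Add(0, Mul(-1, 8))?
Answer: Rational(-32, 3) ≈ -10.667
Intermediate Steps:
Function('N')(R) = Rational(-28, 3) (Function('N')(R) = Add(Rational(-4, 3), Add(0, Mul(-1, 8))) = Add(Rational(-4, 3), Add(0, -8)) = Add(Rational(-4, 3), -8) = Rational(-28, 3))
Function('O')(T) = Mul(12, Pow(T, -1))
Add(Function('N')(Mul(Add(Mul(6, Pow(-4, -1)), Mul(5, Pow(-3, -1))), -5)), Function('O')(-9)) = Add(Rational(-28, 3), Mul(12, Pow(-9, -1))) = Add(Rational(-28, 3), Mul(12, Rational(-1, 9))) = Add(Rational(-28, 3), Rational(-4, 3)) = Rational(-32, 3)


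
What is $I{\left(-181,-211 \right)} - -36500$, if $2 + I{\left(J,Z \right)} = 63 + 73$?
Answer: $36634$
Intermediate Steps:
$I{\left(J,Z \right)} = 134$ ($I{\left(J,Z \right)} = -2 + \left(63 + 73\right) = -2 + 136 = 134$)
$I{\left(-181,-211 \right)} - -36500 = 134 - -36500 = 134 + 36500 = 36634$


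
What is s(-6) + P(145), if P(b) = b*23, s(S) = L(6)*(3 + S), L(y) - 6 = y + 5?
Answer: 3284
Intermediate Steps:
L(y) = 11 + y (L(y) = 6 + (y + 5) = 6 + (5 + y) = 11 + y)
s(S) = 51 + 17*S (s(S) = (11 + 6)*(3 + S) = 17*(3 + S) = 51 + 17*S)
P(b) = 23*b
s(-6) + P(145) = (51 + 17*(-6)) + 23*145 = (51 - 102) + 3335 = -51 + 3335 = 3284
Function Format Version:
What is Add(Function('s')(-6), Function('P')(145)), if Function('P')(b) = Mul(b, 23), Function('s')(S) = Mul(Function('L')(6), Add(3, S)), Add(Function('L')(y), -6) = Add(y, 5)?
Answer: 3284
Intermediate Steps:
Function('L')(y) = Add(11, y) (Function('L')(y) = Add(6, Add(y, 5)) = Add(6, Add(5, y)) = Add(11, y))
Function('s')(S) = Add(51, Mul(17, S)) (Function('s')(S) = Mul(Add(11, 6), Add(3, S)) = Mul(17, Add(3, S)) = Add(51, Mul(17, S)))
Function('P')(b) = Mul(23, b)
Add(Function('s')(-6), Function('P')(145)) = Add(Add(51, Mul(17, -6)), Mul(23, 145)) = Add(Add(51, -102), 3335) = Add(-51, 3335) = 3284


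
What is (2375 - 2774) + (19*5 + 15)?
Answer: -289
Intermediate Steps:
(2375 - 2774) + (19*5 + 15) = -399 + (95 + 15) = -399 + 110 = -289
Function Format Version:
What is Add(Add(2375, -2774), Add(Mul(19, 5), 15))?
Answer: -289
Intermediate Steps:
Add(Add(2375, -2774), Add(Mul(19, 5), 15)) = Add(-399, Add(95, 15)) = Add(-399, 110) = -289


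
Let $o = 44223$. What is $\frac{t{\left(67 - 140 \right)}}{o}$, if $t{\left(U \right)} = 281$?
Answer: $\frac{281}{44223} \approx 0.0063542$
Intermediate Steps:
$\frac{t{\left(67 - 140 \right)}}{o} = \frac{281}{44223}$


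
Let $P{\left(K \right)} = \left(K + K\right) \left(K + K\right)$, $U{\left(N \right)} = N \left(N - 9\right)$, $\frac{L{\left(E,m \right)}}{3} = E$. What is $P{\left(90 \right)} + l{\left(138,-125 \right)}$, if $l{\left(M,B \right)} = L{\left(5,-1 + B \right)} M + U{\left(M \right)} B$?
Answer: $-2190780$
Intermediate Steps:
$L{\left(E,m \right)} = 3 E$
$U{\left(N \right)} = N \left(-9 + N\right)$
$l{\left(M,B \right)} = 15 M + B M \left(-9 + M\right)$ ($l{\left(M,B \right)} = 3 \cdot 5 M + M \left(-9 + M\right) B = 15 M + B M \left(-9 + M\right)$)
$P{\left(K \right)} = 4 K^{2}$ ($P{\left(K \right)} = 2 K 2 K = 4 K^{2}$)
$P{\left(90 \right)} + l{\left(138,-125 \right)} = 4 \cdot 90^{2} + 138 \left(15 - 125 \left(-9 + 138\right)\right) = 4 \cdot 8100 + 138 \left(15 - 16125\right) = 32400 + 138 \left(15 - 16125\right) = 32400 + 138 \left(-16110\right) = 32400 - 2223180 = -2190780$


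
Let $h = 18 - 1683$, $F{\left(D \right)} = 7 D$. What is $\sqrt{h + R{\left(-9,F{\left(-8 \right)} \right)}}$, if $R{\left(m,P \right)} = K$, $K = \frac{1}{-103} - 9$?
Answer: $\frac{i \sqrt{17759569}}{103} \approx 40.915 i$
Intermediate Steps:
$h = -1665$ ($h = 18 - 1683 = -1665$)
$K = - \frac{928}{103}$ ($K = - \frac{1}{103} - 9 = - \frac{928}{103} \approx -9.0097$)
$R{\left(m,P \right)} = - \frac{928}{103}$
$\sqrt{h + R{\left(-9,F{\left(-8 \right)} \right)}} = \sqrt{-1665 - \frac{928}{103}} = \sqrt{- \frac{172423}{103}} = \frac{i \sqrt{17759569}}{103}$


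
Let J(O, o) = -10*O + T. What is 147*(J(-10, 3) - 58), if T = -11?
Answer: 4557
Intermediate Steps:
J(O, o) = -11 - 10*O (J(O, o) = -10*O - 11 = -11 - 10*O)
147*(J(-10, 3) - 58) = 147*((-11 - 10*(-10)) - 58) = 147*((-11 + 100) - 58) = 147*(89 - 58) = 147*31 = 4557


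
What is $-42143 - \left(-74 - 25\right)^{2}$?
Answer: $-51944$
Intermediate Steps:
$-42143 - \left(-74 - 25\right)^{2} = -42143 - \left(-99\right)^{2} = -42143 - 9801 = -51944$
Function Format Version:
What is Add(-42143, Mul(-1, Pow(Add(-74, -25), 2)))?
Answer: -51944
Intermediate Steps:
Add(-42143, Mul(-1, Pow(Add(-74, -25), 2))) = Add(-42143, Mul(-1, Pow(-99, 2))) = Add(-42143, Mul(-1, 9801)) = Add(-42143, -9801) = -51944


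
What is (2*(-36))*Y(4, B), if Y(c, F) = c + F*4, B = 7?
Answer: -2304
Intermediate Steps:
Y(c, F) = c + 4*F
(2*(-36))*Y(4, B) = (2*(-36))*(4 + 4*7) = -72*(4 + 28) = -72*32 = -2304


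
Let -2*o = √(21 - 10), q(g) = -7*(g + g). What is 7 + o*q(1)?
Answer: 7 + 7*√11 ≈ 30.216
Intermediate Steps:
q(g) = -14*g
o = -√11/2 (o = -√(21 - 10)/2 = -√11/2 ≈ -1.6583)
7 + o*q(1) = 7 + (-√11/2)*(-14*1) = 7 - √11/2*(-14) = 7 + 7*√11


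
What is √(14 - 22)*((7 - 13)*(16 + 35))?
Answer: -612*I*√2 ≈ -865.5*I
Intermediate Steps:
√(14 - 22)*((7 - 13)*(16 + 35)) = √(-8)*(-6*51) = (2*I*√2)*(-306) = -612*I*√2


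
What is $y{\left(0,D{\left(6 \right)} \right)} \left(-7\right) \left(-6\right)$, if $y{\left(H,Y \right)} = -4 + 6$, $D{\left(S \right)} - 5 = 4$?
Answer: $84$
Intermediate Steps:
$D{\left(S \right)} = 9$ ($D{\left(S \right)} = 5 + 4 = 9$)
$y{\left(H,Y \right)} = 2$
$y{\left(0,D{\left(6 \right)} \right)} \left(-7\right) \left(-6\right) = 2 \left(-7\right) \left(-6\right) = \left(-14\right) \left(-6\right) = 84$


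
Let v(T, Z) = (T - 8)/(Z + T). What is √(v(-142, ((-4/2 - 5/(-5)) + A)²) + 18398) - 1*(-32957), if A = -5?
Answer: 32957 + √51683957/53 ≈ 33093.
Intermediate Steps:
v(T, Z) = (-8 + T)/(T + Z)
√(v(-142, ((-4/2 - 5/(-5)) + A)²) + 18398) - 1*(-32957) = √((-8 - 142)/(-142 + ((-4/2 - 5/(-5)) - 5)²) + 18398) - 1*(-32957) = √(-150/(-142 + ((-4*½ - 5*(-⅕)) - 5)²) + 18398) + 32957 = √(-150/(-142 + ((-2 + 1) - 5)²) + 18398) + 32957 = √(-150/(-142 + (-1 - 5)²) + 18398) + 32957 = √(-150/(-142 + (-6)²) + 18398) + 32957 = √(-150/(-142 + 36) + 18398) + 32957 = √(-150/(-106) + 18398) + 32957 = √(-1/106*(-150) + 18398) + 32957 = √(75/53 + 18398) + 32957 = √(975169/53) + 32957 = √51683957/53 + 32957 = 32957 + √51683957/53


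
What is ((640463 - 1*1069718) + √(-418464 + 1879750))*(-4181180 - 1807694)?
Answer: 2570754108870 - 5988874*√1461286 ≈ 2.5635e+12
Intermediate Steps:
((640463 - 1*1069718) + √(-418464 + 1879750))*(-4181180 - 1807694) = ((640463 - 1069718) + √1461286)*(-5988874) = (-429255 + √1461286)*(-5988874) = 2570754108870 - 5988874*√1461286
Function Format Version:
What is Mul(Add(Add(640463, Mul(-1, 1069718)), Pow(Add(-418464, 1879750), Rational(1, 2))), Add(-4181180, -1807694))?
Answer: Add(2570754108870, Mul(-5988874, Pow(1461286, Rational(1, 2)))) ≈ 2.5635e+12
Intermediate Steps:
Mul(Add(Add(640463, Mul(-1, 1069718)), Pow(Add(-418464, 1879750), Rational(1, 2))), Add(-4181180, -1807694)) = Mul(Add(Add(640463, -1069718), Pow(1461286, Rational(1, 2))), -5988874) = Mul(Add(-429255, Pow(1461286, Rational(1, 2))), -5988874) = Add(2570754108870, Mul(-5988874, Pow(1461286, Rational(1, 2))))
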